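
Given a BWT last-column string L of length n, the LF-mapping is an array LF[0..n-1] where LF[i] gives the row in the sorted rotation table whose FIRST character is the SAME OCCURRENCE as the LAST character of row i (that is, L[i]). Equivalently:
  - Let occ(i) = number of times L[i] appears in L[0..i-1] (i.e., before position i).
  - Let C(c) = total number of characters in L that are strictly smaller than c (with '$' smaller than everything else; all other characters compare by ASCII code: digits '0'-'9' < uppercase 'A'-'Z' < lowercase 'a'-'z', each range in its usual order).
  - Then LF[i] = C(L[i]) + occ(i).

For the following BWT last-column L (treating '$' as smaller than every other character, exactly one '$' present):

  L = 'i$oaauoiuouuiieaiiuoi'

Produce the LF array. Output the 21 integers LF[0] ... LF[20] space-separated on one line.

Answer: 5 0 12 1 2 16 13 6 17 14 18 19 7 8 4 3 9 10 20 15 11

Derivation:
Char counts: '$':1, 'a':3, 'e':1, 'i':7, 'o':4, 'u':5
C (first-col start): C('$')=0, C('a')=1, C('e')=4, C('i')=5, C('o')=12, C('u')=16
L[0]='i': occ=0, LF[0]=C('i')+0=5+0=5
L[1]='$': occ=0, LF[1]=C('$')+0=0+0=0
L[2]='o': occ=0, LF[2]=C('o')+0=12+0=12
L[3]='a': occ=0, LF[3]=C('a')+0=1+0=1
L[4]='a': occ=1, LF[4]=C('a')+1=1+1=2
L[5]='u': occ=0, LF[5]=C('u')+0=16+0=16
L[6]='o': occ=1, LF[6]=C('o')+1=12+1=13
L[7]='i': occ=1, LF[7]=C('i')+1=5+1=6
L[8]='u': occ=1, LF[8]=C('u')+1=16+1=17
L[9]='o': occ=2, LF[9]=C('o')+2=12+2=14
L[10]='u': occ=2, LF[10]=C('u')+2=16+2=18
L[11]='u': occ=3, LF[11]=C('u')+3=16+3=19
L[12]='i': occ=2, LF[12]=C('i')+2=5+2=7
L[13]='i': occ=3, LF[13]=C('i')+3=5+3=8
L[14]='e': occ=0, LF[14]=C('e')+0=4+0=4
L[15]='a': occ=2, LF[15]=C('a')+2=1+2=3
L[16]='i': occ=4, LF[16]=C('i')+4=5+4=9
L[17]='i': occ=5, LF[17]=C('i')+5=5+5=10
L[18]='u': occ=4, LF[18]=C('u')+4=16+4=20
L[19]='o': occ=3, LF[19]=C('o')+3=12+3=15
L[20]='i': occ=6, LF[20]=C('i')+6=5+6=11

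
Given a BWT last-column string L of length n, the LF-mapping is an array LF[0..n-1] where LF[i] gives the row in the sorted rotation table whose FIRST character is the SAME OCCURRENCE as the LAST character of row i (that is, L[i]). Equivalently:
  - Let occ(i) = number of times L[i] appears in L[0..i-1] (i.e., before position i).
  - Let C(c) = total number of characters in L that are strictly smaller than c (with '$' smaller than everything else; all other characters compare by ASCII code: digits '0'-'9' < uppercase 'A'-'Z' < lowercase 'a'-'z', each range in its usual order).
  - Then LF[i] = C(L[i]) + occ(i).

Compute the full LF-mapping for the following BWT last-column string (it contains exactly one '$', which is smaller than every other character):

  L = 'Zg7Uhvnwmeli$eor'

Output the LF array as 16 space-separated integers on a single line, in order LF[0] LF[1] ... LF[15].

Answer: 3 6 1 2 7 14 11 15 10 4 9 8 0 5 12 13

Derivation:
Char counts: '$':1, '7':1, 'U':1, 'Z':1, 'e':2, 'g':1, 'h':1, 'i':1, 'l':1, 'm':1, 'n':1, 'o':1, 'r':1, 'v':1, 'w':1
C (first-col start): C('$')=0, C('7')=1, C('U')=2, C('Z')=3, C('e')=4, C('g')=6, C('h')=7, C('i')=8, C('l')=9, C('m')=10, C('n')=11, C('o')=12, C('r')=13, C('v')=14, C('w')=15
L[0]='Z': occ=0, LF[0]=C('Z')+0=3+0=3
L[1]='g': occ=0, LF[1]=C('g')+0=6+0=6
L[2]='7': occ=0, LF[2]=C('7')+0=1+0=1
L[3]='U': occ=0, LF[3]=C('U')+0=2+0=2
L[4]='h': occ=0, LF[4]=C('h')+0=7+0=7
L[5]='v': occ=0, LF[5]=C('v')+0=14+0=14
L[6]='n': occ=0, LF[6]=C('n')+0=11+0=11
L[7]='w': occ=0, LF[7]=C('w')+0=15+0=15
L[8]='m': occ=0, LF[8]=C('m')+0=10+0=10
L[9]='e': occ=0, LF[9]=C('e')+0=4+0=4
L[10]='l': occ=0, LF[10]=C('l')+0=9+0=9
L[11]='i': occ=0, LF[11]=C('i')+0=8+0=8
L[12]='$': occ=0, LF[12]=C('$')+0=0+0=0
L[13]='e': occ=1, LF[13]=C('e')+1=4+1=5
L[14]='o': occ=0, LF[14]=C('o')+0=12+0=12
L[15]='r': occ=0, LF[15]=C('r')+0=13+0=13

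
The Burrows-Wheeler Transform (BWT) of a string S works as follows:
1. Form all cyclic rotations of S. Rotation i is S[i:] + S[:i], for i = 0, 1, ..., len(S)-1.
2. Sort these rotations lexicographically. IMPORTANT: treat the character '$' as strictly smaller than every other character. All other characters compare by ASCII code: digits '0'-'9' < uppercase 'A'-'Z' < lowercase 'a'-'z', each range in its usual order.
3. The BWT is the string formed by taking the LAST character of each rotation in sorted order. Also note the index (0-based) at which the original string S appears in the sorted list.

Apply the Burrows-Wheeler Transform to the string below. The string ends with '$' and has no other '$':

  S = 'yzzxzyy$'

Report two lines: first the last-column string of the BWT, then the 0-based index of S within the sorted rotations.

All 8 rotations (rotation i = S[i:]+S[:i]):
  rot[0] = yzzxzyy$
  rot[1] = zzxzyy$y
  rot[2] = zxzyy$yz
  rot[3] = xzyy$yzz
  rot[4] = zyy$yzzx
  rot[5] = yy$yzzxz
  rot[6] = y$yzzxzy
  rot[7] = $yzzxzyy
Sorted (with $ < everything):
  sorted[0] = $yzzxzyy  (last char: 'y')
  sorted[1] = xzyy$yzz  (last char: 'z')
  sorted[2] = y$yzzxzy  (last char: 'y')
  sorted[3] = yy$yzzxz  (last char: 'z')
  sorted[4] = yzzxzyy$  (last char: '$')
  sorted[5] = zxzyy$yz  (last char: 'z')
  sorted[6] = zyy$yzzx  (last char: 'x')
  sorted[7] = zzxzyy$y  (last char: 'y')
Last column: yzyz$zxy
Original string S is at sorted index 4

Answer: yzyz$zxy
4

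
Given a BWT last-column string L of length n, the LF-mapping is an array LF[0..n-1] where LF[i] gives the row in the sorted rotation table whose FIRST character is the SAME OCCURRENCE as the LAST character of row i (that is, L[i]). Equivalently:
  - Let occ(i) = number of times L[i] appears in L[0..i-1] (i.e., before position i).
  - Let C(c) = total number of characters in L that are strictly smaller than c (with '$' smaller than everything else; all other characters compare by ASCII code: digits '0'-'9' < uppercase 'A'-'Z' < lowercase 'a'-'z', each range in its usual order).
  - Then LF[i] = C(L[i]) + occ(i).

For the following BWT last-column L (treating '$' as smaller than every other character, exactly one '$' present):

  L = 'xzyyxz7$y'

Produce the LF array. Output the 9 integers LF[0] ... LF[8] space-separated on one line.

Answer: 2 7 4 5 3 8 1 0 6

Derivation:
Char counts: '$':1, '7':1, 'x':2, 'y':3, 'z':2
C (first-col start): C('$')=0, C('7')=1, C('x')=2, C('y')=4, C('z')=7
L[0]='x': occ=0, LF[0]=C('x')+0=2+0=2
L[1]='z': occ=0, LF[1]=C('z')+0=7+0=7
L[2]='y': occ=0, LF[2]=C('y')+0=4+0=4
L[3]='y': occ=1, LF[3]=C('y')+1=4+1=5
L[4]='x': occ=1, LF[4]=C('x')+1=2+1=3
L[5]='z': occ=1, LF[5]=C('z')+1=7+1=8
L[6]='7': occ=0, LF[6]=C('7')+0=1+0=1
L[7]='$': occ=0, LF[7]=C('$')+0=0+0=0
L[8]='y': occ=2, LF[8]=C('y')+2=4+2=6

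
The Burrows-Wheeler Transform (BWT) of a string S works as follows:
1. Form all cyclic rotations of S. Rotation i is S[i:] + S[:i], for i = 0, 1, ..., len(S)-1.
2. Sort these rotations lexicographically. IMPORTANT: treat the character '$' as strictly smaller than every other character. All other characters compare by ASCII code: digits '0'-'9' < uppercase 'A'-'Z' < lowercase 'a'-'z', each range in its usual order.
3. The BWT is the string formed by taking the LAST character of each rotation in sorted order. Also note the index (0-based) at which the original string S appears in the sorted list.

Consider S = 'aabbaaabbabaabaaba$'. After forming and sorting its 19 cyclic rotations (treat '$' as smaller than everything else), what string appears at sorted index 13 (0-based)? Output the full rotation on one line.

All 19 rotations (rotation i = S[i:]+S[:i]):
  rot[0] = aabbaaabbabaabaaba$
  rot[1] = abbaaabbabaabaaba$a
  rot[2] = bbaaabbabaabaaba$aa
  rot[3] = baaabbabaabaaba$aab
  rot[4] = aaabbabaabaaba$aabb
  rot[5] = aabbabaabaaba$aabba
  rot[6] = abbabaabaaba$aabbaa
  rot[7] = bbabaabaaba$aabbaaa
  rot[8] = babaabaaba$aabbaaab
  rot[9] = abaabaaba$aabbaaabb
  rot[10] = baabaaba$aabbaaabba
  rot[11] = aabaaba$aabbaaabbab
  rot[12] = abaaba$aabbaaabbaba
  rot[13] = baaba$aabbaaabbabaa
  rot[14] = aaba$aabbaaabbabaab
  rot[15] = aba$aabbaaabbabaaba
  rot[16] = ba$aabbaaabbabaabaa
  rot[17] = a$aabbaaabbabaabaab
  rot[18] = $aabbaaabbabaabaaba
Sorted (with $ < everything):
  sorted[0] = $aabbaaabbabaabaaba
  sorted[1] = a$aabbaaabbabaabaab
  sorted[2] = aaabbabaabaaba$aabb
  sorted[3] = aaba$aabbaaabbabaab
  sorted[4] = aabaaba$aabbaaabbab
  sorted[5] = aabbaaabbabaabaaba$
  sorted[6] = aabbabaabaaba$aabba
  sorted[7] = aba$aabbaaabbabaaba
  sorted[8] = abaaba$aabbaaabbaba
  sorted[9] = abaabaaba$aabbaaabb
  sorted[10] = abbaaabbabaabaaba$a
  sorted[11] = abbabaabaaba$aabbaa
  sorted[12] = ba$aabbaaabbabaabaa
  sorted[13] = baaabbabaabaaba$aab
  sorted[14] = baaba$aabbaaabbabaa
  sorted[15] = baabaaba$aabbaaabba
  sorted[16] = babaabaaba$aabbaaab
  sorted[17] = bbaaabbabaabaaba$aa
  sorted[18] = bbabaabaaba$aabbaaa
sorted[13] = baaabbabaabaaba$aab

Answer: baaabbabaabaaba$aab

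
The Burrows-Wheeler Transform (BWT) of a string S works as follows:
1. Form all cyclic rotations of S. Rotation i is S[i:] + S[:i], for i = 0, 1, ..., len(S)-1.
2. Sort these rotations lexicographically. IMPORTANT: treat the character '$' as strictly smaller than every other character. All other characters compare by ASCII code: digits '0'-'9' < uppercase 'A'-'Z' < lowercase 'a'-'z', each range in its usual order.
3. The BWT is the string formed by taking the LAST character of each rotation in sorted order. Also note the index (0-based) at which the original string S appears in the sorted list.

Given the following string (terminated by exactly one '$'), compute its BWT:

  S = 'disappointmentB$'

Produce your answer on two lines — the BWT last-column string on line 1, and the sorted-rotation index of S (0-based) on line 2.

All 16 rotations (rotation i = S[i:]+S[:i]):
  rot[0] = disappointmentB$
  rot[1] = isappointmentB$d
  rot[2] = sappointmentB$di
  rot[3] = appointmentB$dis
  rot[4] = ppointmentB$disa
  rot[5] = pointmentB$disap
  rot[6] = ointmentB$disapp
  rot[7] = intmentB$disappo
  rot[8] = ntmentB$disappoi
  rot[9] = tmentB$disappoin
  rot[10] = mentB$disappoint
  rot[11] = entB$disappointm
  rot[12] = ntB$disappointme
  rot[13] = tB$disappointmen
  rot[14] = B$disappointment
  rot[15] = $disappointmentB
Sorted (with $ < everything):
  sorted[0] = $disappointmentB  (last char: 'B')
  sorted[1] = B$disappointment  (last char: 't')
  sorted[2] = appointmentB$dis  (last char: 's')
  sorted[3] = disappointmentB$  (last char: '$')
  sorted[4] = entB$disappointm  (last char: 'm')
  sorted[5] = intmentB$disappo  (last char: 'o')
  sorted[6] = isappointmentB$d  (last char: 'd')
  sorted[7] = mentB$disappoint  (last char: 't')
  sorted[8] = ntB$disappointme  (last char: 'e')
  sorted[9] = ntmentB$disappoi  (last char: 'i')
  sorted[10] = ointmentB$disapp  (last char: 'p')
  sorted[11] = pointmentB$disap  (last char: 'p')
  sorted[12] = ppointmentB$disa  (last char: 'a')
  sorted[13] = sappointmentB$di  (last char: 'i')
  sorted[14] = tB$disappointmen  (last char: 'n')
  sorted[15] = tmentB$disappoin  (last char: 'n')
Last column: Bts$modteippainn
Original string S is at sorted index 3

Answer: Bts$modteippainn
3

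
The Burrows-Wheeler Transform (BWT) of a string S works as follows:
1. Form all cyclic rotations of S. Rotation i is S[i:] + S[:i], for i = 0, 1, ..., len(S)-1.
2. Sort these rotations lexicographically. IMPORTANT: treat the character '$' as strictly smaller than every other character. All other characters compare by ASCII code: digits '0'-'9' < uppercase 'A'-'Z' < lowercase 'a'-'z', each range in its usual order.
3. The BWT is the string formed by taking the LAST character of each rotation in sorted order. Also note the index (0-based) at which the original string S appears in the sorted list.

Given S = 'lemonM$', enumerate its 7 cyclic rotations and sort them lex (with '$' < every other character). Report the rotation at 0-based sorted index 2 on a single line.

Answer: emonM$l

Derivation:
All 7 rotations (rotation i = S[i:]+S[:i]):
  rot[0] = lemonM$
  rot[1] = emonM$l
  rot[2] = monM$le
  rot[3] = onM$lem
  rot[4] = nM$lemo
  rot[5] = M$lemon
  rot[6] = $lemonM
Sorted (with $ < everything):
  sorted[0] = $lemonM
  sorted[1] = M$lemon
  sorted[2] = emonM$l
  sorted[3] = lemonM$
  sorted[4] = monM$le
  sorted[5] = nM$lemo
  sorted[6] = onM$lem
sorted[2] = emonM$l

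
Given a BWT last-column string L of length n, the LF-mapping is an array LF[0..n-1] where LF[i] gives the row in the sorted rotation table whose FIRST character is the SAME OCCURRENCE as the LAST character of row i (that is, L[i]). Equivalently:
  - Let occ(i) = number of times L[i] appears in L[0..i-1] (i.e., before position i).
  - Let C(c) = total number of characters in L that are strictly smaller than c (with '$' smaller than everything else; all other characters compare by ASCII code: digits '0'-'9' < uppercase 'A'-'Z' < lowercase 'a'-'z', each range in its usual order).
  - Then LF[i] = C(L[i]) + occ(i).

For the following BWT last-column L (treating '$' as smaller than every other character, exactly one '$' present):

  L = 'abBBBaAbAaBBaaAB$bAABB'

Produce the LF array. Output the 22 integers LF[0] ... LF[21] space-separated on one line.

Answer: 14 19 6 7 8 15 1 20 2 16 9 10 17 18 3 11 0 21 4 5 12 13

Derivation:
Char counts: '$':1, 'A':5, 'B':8, 'a':5, 'b':3
C (first-col start): C('$')=0, C('A')=1, C('B')=6, C('a')=14, C('b')=19
L[0]='a': occ=0, LF[0]=C('a')+0=14+0=14
L[1]='b': occ=0, LF[1]=C('b')+0=19+0=19
L[2]='B': occ=0, LF[2]=C('B')+0=6+0=6
L[3]='B': occ=1, LF[3]=C('B')+1=6+1=7
L[4]='B': occ=2, LF[4]=C('B')+2=6+2=8
L[5]='a': occ=1, LF[5]=C('a')+1=14+1=15
L[6]='A': occ=0, LF[6]=C('A')+0=1+0=1
L[7]='b': occ=1, LF[7]=C('b')+1=19+1=20
L[8]='A': occ=1, LF[8]=C('A')+1=1+1=2
L[9]='a': occ=2, LF[9]=C('a')+2=14+2=16
L[10]='B': occ=3, LF[10]=C('B')+3=6+3=9
L[11]='B': occ=4, LF[11]=C('B')+4=6+4=10
L[12]='a': occ=3, LF[12]=C('a')+3=14+3=17
L[13]='a': occ=4, LF[13]=C('a')+4=14+4=18
L[14]='A': occ=2, LF[14]=C('A')+2=1+2=3
L[15]='B': occ=5, LF[15]=C('B')+5=6+5=11
L[16]='$': occ=0, LF[16]=C('$')+0=0+0=0
L[17]='b': occ=2, LF[17]=C('b')+2=19+2=21
L[18]='A': occ=3, LF[18]=C('A')+3=1+3=4
L[19]='A': occ=4, LF[19]=C('A')+4=1+4=5
L[20]='B': occ=6, LF[20]=C('B')+6=6+6=12
L[21]='B': occ=7, LF[21]=C('B')+7=6+7=13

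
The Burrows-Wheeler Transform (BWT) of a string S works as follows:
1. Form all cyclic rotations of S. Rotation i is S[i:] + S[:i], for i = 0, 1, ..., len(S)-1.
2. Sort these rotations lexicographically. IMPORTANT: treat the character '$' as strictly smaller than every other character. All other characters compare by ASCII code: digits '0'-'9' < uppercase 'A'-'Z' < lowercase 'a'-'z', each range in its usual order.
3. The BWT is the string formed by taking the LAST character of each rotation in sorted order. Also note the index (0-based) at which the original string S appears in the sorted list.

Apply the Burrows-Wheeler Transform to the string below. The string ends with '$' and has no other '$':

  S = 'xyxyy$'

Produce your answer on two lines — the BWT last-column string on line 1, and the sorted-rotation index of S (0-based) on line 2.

All 6 rotations (rotation i = S[i:]+S[:i]):
  rot[0] = xyxyy$
  rot[1] = yxyy$x
  rot[2] = xyy$xy
  rot[3] = yy$xyx
  rot[4] = y$xyxy
  rot[5] = $xyxyy
Sorted (with $ < everything):
  sorted[0] = $xyxyy  (last char: 'y')
  sorted[1] = xyxyy$  (last char: '$')
  sorted[2] = xyy$xy  (last char: 'y')
  sorted[3] = y$xyxy  (last char: 'y')
  sorted[4] = yxyy$x  (last char: 'x')
  sorted[5] = yy$xyx  (last char: 'x')
Last column: y$yyxx
Original string S is at sorted index 1

Answer: y$yyxx
1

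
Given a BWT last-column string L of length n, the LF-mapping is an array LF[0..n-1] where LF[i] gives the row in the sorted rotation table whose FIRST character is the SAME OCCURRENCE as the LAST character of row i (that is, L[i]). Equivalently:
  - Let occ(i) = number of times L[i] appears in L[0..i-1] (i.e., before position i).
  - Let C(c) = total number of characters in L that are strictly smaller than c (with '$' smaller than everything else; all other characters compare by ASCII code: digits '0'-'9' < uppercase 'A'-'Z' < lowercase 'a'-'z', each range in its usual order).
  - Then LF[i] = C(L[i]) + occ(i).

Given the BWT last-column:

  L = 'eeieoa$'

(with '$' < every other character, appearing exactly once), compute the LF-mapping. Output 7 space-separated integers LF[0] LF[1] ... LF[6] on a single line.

Char counts: '$':1, 'a':1, 'e':3, 'i':1, 'o':1
C (first-col start): C('$')=0, C('a')=1, C('e')=2, C('i')=5, C('o')=6
L[0]='e': occ=0, LF[0]=C('e')+0=2+0=2
L[1]='e': occ=1, LF[1]=C('e')+1=2+1=3
L[2]='i': occ=0, LF[2]=C('i')+0=5+0=5
L[3]='e': occ=2, LF[3]=C('e')+2=2+2=4
L[4]='o': occ=0, LF[4]=C('o')+0=6+0=6
L[5]='a': occ=0, LF[5]=C('a')+0=1+0=1
L[6]='$': occ=0, LF[6]=C('$')+0=0+0=0

Answer: 2 3 5 4 6 1 0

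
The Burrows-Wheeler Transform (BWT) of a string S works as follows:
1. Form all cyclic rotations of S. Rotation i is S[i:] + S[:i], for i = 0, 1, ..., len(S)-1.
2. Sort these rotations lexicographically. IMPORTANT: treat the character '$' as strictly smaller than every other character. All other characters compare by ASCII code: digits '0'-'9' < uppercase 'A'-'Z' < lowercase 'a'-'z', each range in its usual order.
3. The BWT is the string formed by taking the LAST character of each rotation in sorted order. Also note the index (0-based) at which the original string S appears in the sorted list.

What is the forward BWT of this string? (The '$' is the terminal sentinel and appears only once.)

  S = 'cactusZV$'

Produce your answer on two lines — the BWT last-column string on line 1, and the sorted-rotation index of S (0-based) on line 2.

Answer: VZsc$auct
4

Derivation:
All 9 rotations (rotation i = S[i:]+S[:i]):
  rot[0] = cactusZV$
  rot[1] = actusZV$c
  rot[2] = ctusZV$ca
  rot[3] = tusZV$cac
  rot[4] = usZV$cact
  rot[5] = sZV$cactu
  rot[6] = ZV$cactus
  rot[7] = V$cactusZ
  rot[8] = $cactusZV
Sorted (with $ < everything):
  sorted[0] = $cactusZV  (last char: 'V')
  sorted[1] = V$cactusZ  (last char: 'Z')
  sorted[2] = ZV$cactus  (last char: 's')
  sorted[3] = actusZV$c  (last char: 'c')
  sorted[4] = cactusZV$  (last char: '$')
  sorted[5] = ctusZV$ca  (last char: 'a')
  sorted[6] = sZV$cactu  (last char: 'u')
  sorted[7] = tusZV$cac  (last char: 'c')
  sorted[8] = usZV$cact  (last char: 't')
Last column: VZsc$auct
Original string S is at sorted index 4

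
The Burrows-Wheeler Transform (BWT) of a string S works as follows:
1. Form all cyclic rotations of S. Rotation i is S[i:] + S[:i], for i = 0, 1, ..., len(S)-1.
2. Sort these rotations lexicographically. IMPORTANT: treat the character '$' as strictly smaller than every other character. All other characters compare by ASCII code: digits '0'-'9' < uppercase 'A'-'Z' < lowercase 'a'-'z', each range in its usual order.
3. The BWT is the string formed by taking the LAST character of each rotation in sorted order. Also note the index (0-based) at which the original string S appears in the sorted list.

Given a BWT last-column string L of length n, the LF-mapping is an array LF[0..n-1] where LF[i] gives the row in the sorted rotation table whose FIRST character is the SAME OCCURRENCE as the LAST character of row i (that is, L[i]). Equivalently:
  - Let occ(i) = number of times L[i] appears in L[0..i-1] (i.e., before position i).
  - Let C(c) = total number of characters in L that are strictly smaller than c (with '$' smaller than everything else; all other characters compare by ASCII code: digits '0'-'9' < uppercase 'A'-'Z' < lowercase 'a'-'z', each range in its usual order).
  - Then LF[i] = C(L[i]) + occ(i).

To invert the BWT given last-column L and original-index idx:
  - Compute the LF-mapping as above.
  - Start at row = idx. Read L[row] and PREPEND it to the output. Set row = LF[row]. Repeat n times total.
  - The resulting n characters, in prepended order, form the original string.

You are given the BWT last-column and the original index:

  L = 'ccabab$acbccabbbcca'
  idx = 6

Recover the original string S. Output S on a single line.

Answer: babacccbcbcbbcaaac$

Derivation:
LF mapping: 12 13 1 6 2 7 0 3 14 8 15 16 4 9 10 11 17 18 5
Walk LF starting at row 6, prepending L[row]:
  step 1: row=6, L[6]='$', prepend. Next row=LF[6]=0
  step 2: row=0, L[0]='c', prepend. Next row=LF[0]=12
  step 3: row=12, L[12]='a', prepend. Next row=LF[12]=4
  step 4: row=4, L[4]='a', prepend. Next row=LF[4]=2
  step 5: row=2, L[2]='a', prepend. Next row=LF[2]=1
  step 6: row=1, L[1]='c', prepend. Next row=LF[1]=13
  step 7: row=13, L[13]='b', prepend. Next row=LF[13]=9
  step 8: row=9, L[9]='b', prepend. Next row=LF[9]=8
  step 9: row=8, L[8]='c', prepend. Next row=LF[8]=14
  step 10: row=14, L[14]='b', prepend. Next row=LF[14]=10
  step 11: row=10, L[10]='c', prepend. Next row=LF[10]=15
  step 12: row=15, L[15]='b', prepend. Next row=LF[15]=11
  step 13: row=11, L[11]='c', prepend. Next row=LF[11]=16
  step 14: row=16, L[16]='c', prepend. Next row=LF[16]=17
  step 15: row=17, L[17]='c', prepend. Next row=LF[17]=18
  step 16: row=18, L[18]='a', prepend. Next row=LF[18]=5
  step 17: row=5, L[5]='b', prepend. Next row=LF[5]=7
  step 18: row=7, L[7]='a', prepend. Next row=LF[7]=3
  step 19: row=3, L[3]='b', prepend. Next row=LF[3]=6
Reversed output: babacccbcbcbbcaaac$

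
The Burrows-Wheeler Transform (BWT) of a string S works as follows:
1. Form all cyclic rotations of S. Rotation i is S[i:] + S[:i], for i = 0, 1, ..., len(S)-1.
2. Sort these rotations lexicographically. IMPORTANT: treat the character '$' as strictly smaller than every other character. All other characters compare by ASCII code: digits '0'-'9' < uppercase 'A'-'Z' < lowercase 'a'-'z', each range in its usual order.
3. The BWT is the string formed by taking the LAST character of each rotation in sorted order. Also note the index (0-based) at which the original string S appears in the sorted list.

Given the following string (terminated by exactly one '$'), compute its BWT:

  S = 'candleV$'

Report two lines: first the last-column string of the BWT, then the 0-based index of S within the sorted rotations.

All 8 rotations (rotation i = S[i:]+S[:i]):
  rot[0] = candleV$
  rot[1] = andleV$c
  rot[2] = ndleV$ca
  rot[3] = dleV$can
  rot[4] = leV$cand
  rot[5] = eV$candl
  rot[6] = V$candle
  rot[7] = $candleV
Sorted (with $ < everything):
  sorted[0] = $candleV  (last char: 'V')
  sorted[1] = V$candle  (last char: 'e')
  sorted[2] = andleV$c  (last char: 'c')
  sorted[3] = candleV$  (last char: '$')
  sorted[4] = dleV$can  (last char: 'n')
  sorted[5] = eV$candl  (last char: 'l')
  sorted[6] = leV$cand  (last char: 'd')
  sorted[7] = ndleV$ca  (last char: 'a')
Last column: Vec$nlda
Original string S is at sorted index 3

Answer: Vec$nlda
3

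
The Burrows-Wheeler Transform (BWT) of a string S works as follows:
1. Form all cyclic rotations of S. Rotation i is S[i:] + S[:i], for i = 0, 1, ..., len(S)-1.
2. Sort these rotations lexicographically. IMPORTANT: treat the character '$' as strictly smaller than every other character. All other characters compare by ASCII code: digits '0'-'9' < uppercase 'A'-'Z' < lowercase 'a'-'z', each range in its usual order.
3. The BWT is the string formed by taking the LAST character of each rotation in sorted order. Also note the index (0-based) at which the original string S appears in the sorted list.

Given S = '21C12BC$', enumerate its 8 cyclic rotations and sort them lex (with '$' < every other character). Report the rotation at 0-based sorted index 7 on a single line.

Answer: C12BC$21

Derivation:
All 8 rotations (rotation i = S[i:]+S[:i]):
  rot[0] = 21C12BC$
  rot[1] = 1C12BC$2
  rot[2] = C12BC$21
  rot[3] = 12BC$21C
  rot[4] = 2BC$21C1
  rot[5] = BC$21C12
  rot[6] = C$21C12B
  rot[7] = $21C12BC
Sorted (with $ < everything):
  sorted[0] = $21C12BC
  sorted[1] = 12BC$21C
  sorted[2] = 1C12BC$2
  sorted[3] = 21C12BC$
  sorted[4] = 2BC$21C1
  sorted[5] = BC$21C12
  sorted[6] = C$21C12B
  sorted[7] = C12BC$21
sorted[7] = C12BC$21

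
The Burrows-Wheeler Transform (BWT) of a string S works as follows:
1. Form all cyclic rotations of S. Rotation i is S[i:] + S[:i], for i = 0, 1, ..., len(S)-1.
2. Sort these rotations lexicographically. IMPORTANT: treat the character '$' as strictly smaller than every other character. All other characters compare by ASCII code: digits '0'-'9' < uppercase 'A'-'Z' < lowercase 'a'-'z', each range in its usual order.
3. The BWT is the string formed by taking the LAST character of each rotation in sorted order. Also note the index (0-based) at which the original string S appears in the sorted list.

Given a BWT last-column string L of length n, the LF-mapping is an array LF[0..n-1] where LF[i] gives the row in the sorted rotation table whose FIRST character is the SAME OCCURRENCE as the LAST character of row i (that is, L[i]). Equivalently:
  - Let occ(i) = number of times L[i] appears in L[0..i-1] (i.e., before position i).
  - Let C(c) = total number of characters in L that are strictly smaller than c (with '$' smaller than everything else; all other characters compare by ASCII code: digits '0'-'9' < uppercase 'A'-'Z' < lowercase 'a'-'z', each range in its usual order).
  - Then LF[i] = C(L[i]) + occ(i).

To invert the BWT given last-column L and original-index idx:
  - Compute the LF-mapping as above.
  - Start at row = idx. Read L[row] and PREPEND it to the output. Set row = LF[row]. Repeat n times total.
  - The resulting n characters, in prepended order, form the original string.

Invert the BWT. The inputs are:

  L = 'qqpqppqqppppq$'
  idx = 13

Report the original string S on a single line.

Answer: qqpqpqppqpppq$

Derivation:
LF mapping: 8 9 1 10 2 3 11 12 4 5 6 7 13 0
Walk LF starting at row 13, prepending L[row]:
  step 1: row=13, L[13]='$', prepend. Next row=LF[13]=0
  step 2: row=0, L[0]='q', prepend. Next row=LF[0]=8
  step 3: row=8, L[8]='p', prepend. Next row=LF[8]=4
  step 4: row=4, L[4]='p', prepend. Next row=LF[4]=2
  step 5: row=2, L[2]='p', prepend. Next row=LF[2]=1
  step 6: row=1, L[1]='q', prepend. Next row=LF[1]=9
  step 7: row=9, L[9]='p', prepend. Next row=LF[9]=5
  step 8: row=5, L[5]='p', prepend. Next row=LF[5]=3
  step 9: row=3, L[3]='q', prepend. Next row=LF[3]=10
  step 10: row=10, L[10]='p', prepend. Next row=LF[10]=6
  step 11: row=6, L[6]='q', prepend. Next row=LF[6]=11
  step 12: row=11, L[11]='p', prepend. Next row=LF[11]=7
  step 13: row=7, L[7]='q', prepend. Next row=LF[7]=12
  step 14: row=12, L[12]='q', prepend. Next row=LF[12]=13
Reversed output: qqpqpqppqpppq$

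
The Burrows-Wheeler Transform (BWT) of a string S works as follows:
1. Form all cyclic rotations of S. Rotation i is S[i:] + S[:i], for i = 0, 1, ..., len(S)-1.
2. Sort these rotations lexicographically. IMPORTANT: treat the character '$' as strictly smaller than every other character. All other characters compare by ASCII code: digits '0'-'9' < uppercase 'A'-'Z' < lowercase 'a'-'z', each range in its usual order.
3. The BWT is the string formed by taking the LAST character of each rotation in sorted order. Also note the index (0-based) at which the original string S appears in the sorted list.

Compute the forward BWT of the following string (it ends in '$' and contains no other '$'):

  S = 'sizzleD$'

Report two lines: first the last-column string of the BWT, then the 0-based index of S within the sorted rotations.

All 8 rotations (rotation i = S[i:]+S[:i]):
  rot[0] = sizzleD$
  rot[1] = izzleD$s
  rot[2] = zzleD$si
  rot[3] = zleD$siz
  rot[4] = leD$sizz
  rot[5] = eD$sizzl
  rot[6] = D$sizzle
  rot[7] = $sizzleD
Sorted (with $ < everything):
  sorted[0] = $sizzleD  (last char: 'D')
  sorted[1] = D$sizzle  (last char: 'e')
  sorted[2] = eD$sizzl  (last char: 'l')
  sorted[3] = izzleD$s  (last char: 's')
  sorted[4] = leD$sizz  (last char: 'z')
  sorted[5] = sizzleD$  (last char: '$')
  sorted[6] = zleD$siz  (last char: 'z')
  sorted[7] = zzleD$si  (last char: 'i')
Last column: Delsz$zi
Original string S is at sorted index 5

Answer: Delsz$zi
5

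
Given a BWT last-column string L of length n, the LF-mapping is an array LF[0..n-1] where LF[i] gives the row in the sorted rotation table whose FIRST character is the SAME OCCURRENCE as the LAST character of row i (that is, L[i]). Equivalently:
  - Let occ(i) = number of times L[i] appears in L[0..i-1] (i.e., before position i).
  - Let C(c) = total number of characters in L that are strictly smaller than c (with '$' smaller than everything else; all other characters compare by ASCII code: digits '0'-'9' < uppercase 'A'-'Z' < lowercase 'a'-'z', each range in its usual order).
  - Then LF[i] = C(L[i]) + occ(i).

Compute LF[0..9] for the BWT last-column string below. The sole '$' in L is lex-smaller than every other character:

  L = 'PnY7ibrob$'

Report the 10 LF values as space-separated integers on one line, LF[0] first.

Char counts: '$':1, '7':1, 'P':1, 'Y':1, 'b':2, 'i':1, 'n':1, 'o':1, 'r':1
C (first-col start): C('$')=0, C('7')=1, C('P')=2, C('Y')=3, C('b')=4, C('i')=6, C('n')=7, C('o')=8, C('r')=9
L[0]='P': occ=0, LF[0]=C('P')+0=2+0=2
L[1]='n': occ=0, LF[1]=C('n')+0=7+0=7
L[2]='Y': occ=0, LF[2]=C('Y')+0=3+0=3
L[3]='7': occ=0, LF[3]=C('7')+0=1+0=1
L[4]='i': occ=0, LF[4]=C('i')+0=6+0=6
L[5]='b': occ=0, LF[5]=C('b')+0=4+0=4
L[6]='r': occ=0, LF[6]=C('r')+0=9+0=9
L[7]='o': occ=0, LF[7]=C('o')+0=8+0=8
L[8]='b': occ=1, LF[8]=C('b')+1=4+1=5
L[9]='$': occ=0, LF[9]=C('$')+0=0+0=0

Answer: 2 7 3 1 6 4 9 8 5 0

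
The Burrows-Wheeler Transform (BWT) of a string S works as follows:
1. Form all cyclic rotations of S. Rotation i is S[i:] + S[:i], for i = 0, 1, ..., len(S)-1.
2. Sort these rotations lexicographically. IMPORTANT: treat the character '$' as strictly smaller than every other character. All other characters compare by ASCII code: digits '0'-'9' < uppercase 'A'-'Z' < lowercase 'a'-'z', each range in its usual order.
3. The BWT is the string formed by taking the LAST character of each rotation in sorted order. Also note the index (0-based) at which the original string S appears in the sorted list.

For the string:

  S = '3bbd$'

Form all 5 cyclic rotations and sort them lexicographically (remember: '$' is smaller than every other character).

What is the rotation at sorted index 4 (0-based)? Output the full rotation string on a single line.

All 5 rotations (rotation i = S[i:]+S[:i]):
  rot[0] = 3bbd$
  rot[1] = bbd$3
  rot[2] = bd$3b
  rot[3] = d$3bb
  rot[4] = $3bbd
Sorted (with $ < everything):
  sorted[0] = $3bbd
  sorted[1] = 3bbd$
  sorted[2] = bbd$3
  sorted[3] = bd$3b
  sorted[4] = d$3bb
sorted[4] = d$3bb

Answer: d$3bb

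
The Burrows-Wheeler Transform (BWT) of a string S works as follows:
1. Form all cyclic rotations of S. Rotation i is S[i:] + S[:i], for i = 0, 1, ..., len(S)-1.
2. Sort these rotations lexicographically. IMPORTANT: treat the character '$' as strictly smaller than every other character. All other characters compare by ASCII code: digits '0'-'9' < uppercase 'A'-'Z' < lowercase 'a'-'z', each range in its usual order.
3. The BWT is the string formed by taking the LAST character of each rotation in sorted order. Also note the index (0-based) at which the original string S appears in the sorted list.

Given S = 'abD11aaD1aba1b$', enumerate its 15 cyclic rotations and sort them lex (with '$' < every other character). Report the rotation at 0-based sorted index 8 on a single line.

Answer: aD1aba1b$abD11a

Derivation:
All 15 rotations (rotation i = S[i:]+S[:i]):
  rot[0] = abD11aaD1aba1b$
  rot[1] = bD11aaD1aba1b$a
  rot[2] = D11aaD1aba1b$ab
  rot[3] = 11aaD1aba1b$abD
  rot[4] = 1aaD1aba1b$abD1
  rot[5] = aaD1aba1b$abD11
  rot[6] = aD1aba1b$abD11a
  rot[7] = D1aba1b$abD11aa
  rot[8] = 1aba1b$abD11aaD
  rot[9] = aba1b$abD11aaD1
  rot[10] = ba1b$abD11aaD1a
  rot[11] = a1b$abD11aaD1ab
  rot[12] = 1b$abD11aaD1aba
  rot[13] = b$abD11aaD1aba1
  rot[14] = $abD11aaD1aba1b
Sorted (with $ < everything):
  sorted[0] = $abD11aaD1aba1b
  sorted[1] = 11aaD1aba1b$abD
  sorted[2] = 1aaD1aba1b$abD1
  sorted[3] = 1aba1b$abD11aaD
  sorted[4] = 1b$abD11aaD1aba
  sorted[5] = D11aaD1aba1b$ab
  sorted[6] = D1aba1b$abD11aa
  sorted[7] = a1b$abD11aaD1ab
  sorted[8] = aD1aba1b$abD11a
  sorted[9] = aaD1aba1b$abD11
  sorted[10] = abD11aaD1aba1b$
  sorted[11] = aba1b$abD11aaD1
  sorted[12] = b$abD11aaD1aba1
  sorted[13] = bD11aaD1aba1b$a
  sorted[14] = ba1b$abD11aaD1a
sorted[8] = aD1aba1b$abD11a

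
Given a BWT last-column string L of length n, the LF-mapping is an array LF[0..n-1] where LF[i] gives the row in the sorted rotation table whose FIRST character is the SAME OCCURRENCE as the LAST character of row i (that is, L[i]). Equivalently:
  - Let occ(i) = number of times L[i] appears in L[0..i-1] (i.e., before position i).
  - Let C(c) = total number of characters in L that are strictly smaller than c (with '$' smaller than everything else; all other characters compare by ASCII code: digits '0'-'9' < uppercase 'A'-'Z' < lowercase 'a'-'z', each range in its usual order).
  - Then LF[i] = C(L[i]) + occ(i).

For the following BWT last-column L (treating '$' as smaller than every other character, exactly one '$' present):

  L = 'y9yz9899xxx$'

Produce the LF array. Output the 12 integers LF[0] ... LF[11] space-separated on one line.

Answer: 9 2 10 11 3 1 4 5 6 7 8 0

Derivation:
Char counts: '$':1, '8':1, '9':4, 'x':3, 'y':2, 'z':1
C (first-col start): C('$')=0, C('8')=1, C('9')=2, C('x')=6, C('y')=9, C('z')=11
L[0]='y': occ=0, LF[0]=C('y')+0=9+0=9
L[1]='9': occ=0, LF[1]=C('9')+0=2+0=2
L[2]='y': occ=1, LF[2]=C('y')+1=9+1=10
L[3]='z': occ=0, LF[3]=C('z')+0=11+0=11
L[4]='9': occ=1, LF[4]=C('9')+1=2+1=3
L[5]='8': occ=0, LF[5]=C('8')+0=1+0=1
L[6]='9': occ=2, LF[6]=C('9')+2=2+2=4
L[7]='9': occ=3, LF[7]=C('9')+3=2+3=5
L[8]='x': occ=0, LF[8]=C('x')+0=6+0=6
L[9]='x': occ=1, LF[9]=C('x')+1=6+1=7
L[10]='x': occ=2, LF[10]=C('x')+2=6+2=8
L[11]='$': occ=0, LF[11]=C('$')+0=0+0=0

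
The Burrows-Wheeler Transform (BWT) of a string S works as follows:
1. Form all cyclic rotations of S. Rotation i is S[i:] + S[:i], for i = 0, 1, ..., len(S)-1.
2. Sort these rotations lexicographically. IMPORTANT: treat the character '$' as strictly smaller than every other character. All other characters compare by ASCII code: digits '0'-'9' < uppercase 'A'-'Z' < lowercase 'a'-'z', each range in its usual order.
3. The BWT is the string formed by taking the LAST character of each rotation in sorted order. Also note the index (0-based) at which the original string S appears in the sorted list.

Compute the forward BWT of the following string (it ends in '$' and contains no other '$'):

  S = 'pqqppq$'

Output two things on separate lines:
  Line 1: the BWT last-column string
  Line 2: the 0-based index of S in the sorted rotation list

Answer: qqp$pqp
3

Derivation:
All 7 rotations (rotation i = S[i:]+S[:i]):
  rot[0] = pqqppq$
  rot[1] = qqppq$p
  rot[2] = qppq$pq
  rot[3] = ppq$pqq
  rot[4] = pq$pqqp
  rot[5] = q$pqqpp
  rot[6] = $pqqppq
Sorted (with $ < everything):
  sorted[0] = $pqqppq  (last char: 'q')
  sorted[1] = ppq$pqq  (last char: 'q')
  sorted[2] = pq$pqqp  (last char: 'p')
  sorted[3] = pqqppq$  (last char: '$')
  sorted[4] = q$pqqpp  (last char: 'p')
  sorted[5] = qppq$pq  (last char: 'q')
  sorted[6] = qqppq$p  (last char: 'p')
Last column: qqp$pqp
Original string S is at sorted index 3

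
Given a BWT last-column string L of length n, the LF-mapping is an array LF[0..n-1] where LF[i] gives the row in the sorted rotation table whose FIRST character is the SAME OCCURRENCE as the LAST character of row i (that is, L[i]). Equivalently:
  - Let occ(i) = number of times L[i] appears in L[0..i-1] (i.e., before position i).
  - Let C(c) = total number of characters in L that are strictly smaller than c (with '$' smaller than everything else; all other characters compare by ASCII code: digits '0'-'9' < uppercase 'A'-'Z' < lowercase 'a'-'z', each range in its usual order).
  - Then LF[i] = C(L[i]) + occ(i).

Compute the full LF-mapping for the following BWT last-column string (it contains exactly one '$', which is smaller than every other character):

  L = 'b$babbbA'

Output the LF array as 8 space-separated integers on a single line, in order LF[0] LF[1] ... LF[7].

Char counts: '$':1, 'A':1, 'a':1, 'b':5
C (first-col start): C('$')=0, C('A')=1, C('a')=2, C('b')=3
L[0]='b': occ=0, LF[0]=C('b')+0=3+0=3
L[1]='$': occ=0, LF[1]=C('$')+0=0+0=0
L[2]='b': occ=1, LF[2]=C('b')+1=3+1=4
L[3]='a': occ=0, LF[3]=C('a')+0=2+0=2
L[4]='b': occ=2, LF[4]=C('b')+2=3+2=5
L[5]='b': occ=3, LF[5]=C('b')+3=3+3=6
L[6]='b': occ=4, LF[6]=C('b')+4=3+4=7
L[7]='A': occ=0, LF[7]=C('A')+0=1+0=1

Answer: 3 0 4 2 5 6 7 1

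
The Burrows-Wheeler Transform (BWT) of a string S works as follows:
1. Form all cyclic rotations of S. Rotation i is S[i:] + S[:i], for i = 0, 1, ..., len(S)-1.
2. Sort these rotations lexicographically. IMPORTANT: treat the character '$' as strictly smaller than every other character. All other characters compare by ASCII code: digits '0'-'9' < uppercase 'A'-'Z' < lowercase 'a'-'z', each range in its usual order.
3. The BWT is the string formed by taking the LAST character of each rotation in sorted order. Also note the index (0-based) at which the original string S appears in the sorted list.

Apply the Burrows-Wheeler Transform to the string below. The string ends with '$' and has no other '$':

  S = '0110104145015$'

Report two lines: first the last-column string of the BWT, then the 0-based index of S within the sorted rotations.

All 14 rotations (rotation i = S[i:]+S[:i]):
  rot[0] = 0110104145015$
  rot[1] = 110104145015$0
  rot[2] = 10104145015$01
  rot[3] = 0104145015$011
  rot[4] = 104145015$0110
  rot[5] = 04145015$01101
  rot[6] = 4145015$011010
  rot[7] = 145015$0110104
  rot[8] = 45015$01101041
  rot[9] = 5015$011010414
  rot[10] = 015$0110104145
  rot[11] = 15$01101041450
  rot[12] = 5$011010414501
  rot[13] = $0110104145015
Sorted (with $ < everything):
  sorted[0] = $0110104145015  (last char: '5')
  sorted[1] = 0104145015$011  (last char: '1')
  sorted[2] = 0110104145015$  (last char: '$')
  sorted[3] = 015$0110104145  (last char: '5')
  sorted[4] = 04145015$01101  (last char: '1')
  sorted[5] = 10104145015$01  (last char: '1')
  sorted[6] = 104145015$0110  (last char: '0')
  sorted[7] = 110104145015$0  (last char: '0')
  sorted[8] = 145015$0110104  (last char: '4')
  sorted[9] = 15$01101041450  (last char: '0')
  sorted[10] = 4145015$011010  (last char: '0')
  sorted[11] = 45015$01101041  (last char: '1')
  sorted[12] = 5$011010414501  (last char: '1')
  sorted[13] = 5015$011010414  (last char: '4')
Last column: 51$51100400114
Original string S is at sorted index 2

Answer: 51$51100400114
2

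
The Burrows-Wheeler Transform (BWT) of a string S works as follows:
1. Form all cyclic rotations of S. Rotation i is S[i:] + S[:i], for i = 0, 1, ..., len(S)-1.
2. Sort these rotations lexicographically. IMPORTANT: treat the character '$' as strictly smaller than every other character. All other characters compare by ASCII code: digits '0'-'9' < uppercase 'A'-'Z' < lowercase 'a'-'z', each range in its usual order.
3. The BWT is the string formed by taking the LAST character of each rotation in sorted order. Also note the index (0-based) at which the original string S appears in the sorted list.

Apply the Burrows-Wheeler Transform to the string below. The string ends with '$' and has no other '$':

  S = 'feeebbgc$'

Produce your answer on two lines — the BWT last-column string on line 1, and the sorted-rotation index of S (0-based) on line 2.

All 9 rotations (rotation i = S[i:]+S[:i]):
  rot[0] = feeebbgc$
  rot[1] = eeebbgc$f
  rot[2] = eebbgc$fe
  rot[3] = ebbgc$fee
  rot[4] = bbgc$feee
  rot[5] = bgc$feeeb
  rot[6] = gc$feeebb
  rot[7] = c$feeebbg
  rot[8] = $feeebbgc
Sorted (with $ < everything):
  sorted[0] = $feeebbgc  (last char: 'c')
  sorted[1] = bbgc$feee  (last char: 'e')
  sorted[2] = bgc$feeeb  (last char: 'b')
  sorted[3] = c$feeebbg  (last char: 'g')
  sorted[4] = ebbgc$fee  (last char: 'e')
  sorted[5] = eebbgc$fe  (last char: 'e')
  sorted[6] = eeebbgc$f  (last char: 'f')
  sorted[7] = feeebbgc$  (last char: '$')
  sorted[8] = gc$feeebb  (last char: 'b')
Last column: cebgeef$b
Original string S is at sorted index 7

Answer: cebgeef$b
7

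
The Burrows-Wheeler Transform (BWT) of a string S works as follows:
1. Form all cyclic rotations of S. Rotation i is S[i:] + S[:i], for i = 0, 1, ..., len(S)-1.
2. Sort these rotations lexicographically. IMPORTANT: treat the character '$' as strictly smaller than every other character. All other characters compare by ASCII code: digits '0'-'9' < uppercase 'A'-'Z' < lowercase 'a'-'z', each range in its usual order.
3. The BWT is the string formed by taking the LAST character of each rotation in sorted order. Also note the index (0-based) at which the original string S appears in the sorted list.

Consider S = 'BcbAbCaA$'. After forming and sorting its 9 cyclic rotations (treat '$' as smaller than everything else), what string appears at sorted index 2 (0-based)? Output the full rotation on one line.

Answer: AbCaA$Bcb

Derivation:
All 9 rotations (rotation i = S[i:]+S[:i]):
  rot[0] = BcbAbCaA$
  rot[1] = cbAbCaA$B
  rot[2] = bAbCaA$Bc
  rot[3] = AbCaA$Bcb
  rot[4] = bCaA$BcbA
  rot[5] = CaA$BcbAb
  rot[6] = aA$BcbAbC
  rot[7] = A$BcbAbCa
  rot[8] = $BcbAbCaA
Sorted (with $ < everything):
  sorted[0] = $BcbAbCaA
  sorted[1] = A$BcbAbCa
  sorted[2] = AbCaA$Bcb
  sorted[3] = BcbAbCaA$
  sorted[4] = CaA$BcbAb
  sorted[5] = aA$BcbAbC
  sorted[6] = bAbCaA$Bc
  sorted[7] = bCaA$BcbA
  sorted[8] = cbAbCaA$B
sorted[2] = AbCaA$Bcb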